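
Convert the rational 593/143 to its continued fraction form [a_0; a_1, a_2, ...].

[4; 6, 1, 4, 4]

Run the Euclidean algorithm on 593 and 143; the successive quotients are the partial quotients a_0, a_1, ... (each step inverts the fractional part left over by the previous one):
  593 = 4*143 + 21, so a_0 = 4.
  143 = 6*21 + 17, so a_1 = 6.
  21 = 1*17 + 4, so a_2 = 1.
  17 = 4*4 + 1, so a_3 = 4.
  4 = 4*1 + 0, so a_4 = 4.
The remainder reaches 0 after 5 divisions, so the expansion has 5 partial quotients, read off in order.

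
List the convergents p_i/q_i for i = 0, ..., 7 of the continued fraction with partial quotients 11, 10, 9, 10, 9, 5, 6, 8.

Using the convergent recurrence p_i = a_i*p_{i-1} + p_{i-2}, q_i = a_i*q_{i-1} + q_{i-2} with p_{-2}=0, p_{-1}=1, q_{-2}=1, q_{-1}=0:
  i=0: a_0=11, p_0 = 11*1 + 0 = 11, q_0 = 11*0 + 1 = 1.
  i=1: a_1=10, p_1 = 10*11 + 1 = 111, q_1 = 10*1 + 0 = 10.
  i=2: a_2=9, p_2 = 9*111 + 11 = 1010, q_2 = 9*10 + 1 = 91.
  i=3: a_3=10, p_3 = 10*1010 + 111 = 10211, q_3 = 10*91 + 10 = 920.
  i=4: a_4=9, p_4 = 9*10211 + 1010 = 92909, q_4 = 9*920 + 91 = 8371.
  i=5: a_5=5, p_5 = 5*92909 + 10211 = 474756, q_5 = 5*8371 + 920 = 42775.
  i=6: a_6=6, p_6 = 6*474756 + 92909 = 2941445, q_6 = 6*42775 + 8371 = 265021.
  i=7: a_7=8, p_7 = 8*2941445 + 474756 = 24006316, q_7 = 8*265021 + 42775 = 2162943.

11/1, 111/10, 1010/91, 10211/920, 92909/8371, 474756/42775, 2941445/265021, 24006316/2162943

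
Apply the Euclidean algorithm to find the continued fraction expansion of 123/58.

Run the Euclidean algorithm on 123 and 58; the successive quotients are the partial quotients a_0, a_1, ... (each step inverts the fractional part left over by the previous one):
  123 = 2*58 + 7, so a_0 = 2.
  58 = 8*7 + 2, so a_1 = 8.
  7 = 3*2 + 1, so a_2 = 3.
  2 = 2*1 + 0, so a_3 = 2.
The remainder reaches 0 after 4 divisions, so the expansion has 4 partial quotients, read off in order.

[2; 8, 3, 2]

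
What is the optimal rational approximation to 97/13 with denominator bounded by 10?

67/9

Expand x = 97/13 as a continued fraction with the Euclidean algorithm:
  97 = 7*13 + 6, so a_0 = 7.
  13 = 2*6 + 1, so a_1 = 2.
  6 = 6*1 + 0, so a_2 = 6.
so x = [7; 2, 6].
Convergents (p_i = a_i*p_{i-1} + p_{i-2}, q_i = a_i*q_{i-1} + q_{i-2} with p_{-2}=0, p_{-1}=1, q_{-2}=1, q_{-1}=0), until the denominator exceeds 10:
  i=0: a_0=7, p_0 = 7*1 + 0 = 7, q_0 = 7*0 + 1 = 1.
  i=1: a_1=2, p_1 = 2*7 + 1 = 15, q_1 = 2*1 + 0 = 2.
  i=2: a_2=6, p_2 = 6*15 + 7 = 97, q_2 = 6*2 + 1 = 13.
q_2 = 13 > 10, so the last convergent with denominator <= 10 is p_1/q_1 = 15/2.
The closest fraction with denominator <= 10 is either p_1/q_1 or the intermediate fraction (k*p_1 + p_0)/(k*q_1 + q_0) with the largest k >= 1 whose denominator stays <= 10; these approach x as k grows, and every other convergent or intermediate fraction in range is farther away.
Largest k: floor((10 - q_0)/q_1) = floor((10 - 1)/2) = 4.
That gives (4*15 + 7)/(4*2 + 1) = 67/9.
Compare the errors: |x - 15/2| = |97*2 - 15*13|/(13*2) = 1/26, and |x - 67/9| = |97*9 - 67*13|/(13*9) = 2/117.
Cross-multiplying, 2*26 = 52 < 117 = 1*117, so 2/117 is smaller: the intermediate fraction 67/9 is closer to x than 15/2.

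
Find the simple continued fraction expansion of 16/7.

Run the Euclidean algorithm on 16 and 7; the successive quotients are the partial quotients a_0, a_1, ... (each step inverts the fractional part left over by the previous one):
  16 = 2*7 + 2, so a_0 = 2.
  7 = 3*2 + 1, so a_1 = 3.
  2 = 2*1 + 0, so a_2 = 2.
The remainder reaches 0 after 3 divisions, so the expansion has 3 partial quotients, read off in order.

[2; 3, 2]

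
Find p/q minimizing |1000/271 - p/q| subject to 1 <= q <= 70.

107/29

Expand x = 1000/271 as a continued fraction with the Euclidean algorithm:
  1000 = 3*271 + 187, so a_0 = 3.
  271 = 1*187 + 84, so a_1 = 1.
  187 = 2*84 + 19, so a_2 = 2.
  84 = 4*19 + 8, so a_3 = 4.
  19 = 2*8 + 3, so a_4 = 2.
  8 = 2*3 + 2, so a_5 = 2.
  3 = 1*2 + 1, so a_6 = 1.
  2 = 2*1 + 0, so a_7 = 2.
so x = [3; 1, 2, 4, 2, 2, 1, 2].
Convergents (p_i = a_i*p_{i-1} + p_{i-2}, q_i = a_i*q_{i-1} + q_{i-2} with p_{-2}=0, p_{-1}=1, q_{-2}=1, q_{-1}=0), until the denominator exceeds 70:
  i=0: a_0=3, p_0 = 3*1 + 0 = 3, q_0 = 3*0 + 1 = 1.
  i=1: a_1=1, p_1 = 1*3 + 1 = 4, q_1 = 1*1 + 0 = 1.
  i=2: a_2=2, p_2 = 2*4 + 3 = 11, q_2 = 2*1 + 1 = 3.
  i=3: a_3=4, p_3 = 4*11 + 4 = 48, q_3 = 4*3 + 1 = 13.
  i=4: a_4=2, p_4 = 2*48 + 11 = 107, q_4 = 2*13 + 3 = 29.
  i=5: a_5=2, p_5 = 2*107 + 48 = 262, q_5 = 2*29 + 13 = 71.
q_5 = 71 > 70, so the last convergent with denominator <= 70 is p_4/q_4 = 107/29.
The closest fraction with denominator <= 70 is either p_4/q_4 or the intermediate fraction (k*p_4 + p_3)/(k*q_4 + q_3) with the largest k >= 1 whose denominator stays <= 70; these approach x as k grows, and every other convergent or intermediate fraction in range is farther away.
Largest k: floor((70 - q_3)/q_4) = floor((70 - 13)/29) = 1.
That gives (1*107 + 48)/(1*29 + 13) = 155/42.
Compare the errors: |x - 107/29| = |1000*29 - 107*271|/(271*29) = 3/7859, and |x - 155/42| = |1000*42 - 155*271|/(271*42) = 5/11382.
Cross-multiplying, 3*11382 = 34146 < 39295 = 5*7859, so 3/7859 is smaller: the convergent 107/29 is closer to x than 155/42.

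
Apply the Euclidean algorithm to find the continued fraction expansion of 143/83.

[1; 1, 2, 1, 1, 1, 1, 4]

Run the Euclidean algorithm on 143 and 83; the successive quotients are the partial quotients a_0, a_1, ... (each step inverts the fractional part left over by the previous one):
  143 = 1*83 + 60, so a_0 = 1.
  83 = 1*60 + 23, so a_1 = 1.
  60 = 2*23 + 14, so a_2 = 2.
  23 = 1*14 + 9, so a_3 = 1.
  14 = 1*9 + 5, so a_4 = 1.
  9 = 1*5 + 4, so a_5 = 1.
  5 = 1*4 + 1, so a_6 = 1.
  4 = 4*1 + 0, so a_7 = 4.
The remainder reaches 0 after 8 divisions, so the expansion has 8 partial quotients, read off in order.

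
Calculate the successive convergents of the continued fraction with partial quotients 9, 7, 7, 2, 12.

Using the convergent recurrence p_i = a_i*p_{i-1} + p_{i-2}, q_i = a_i*q_{i-1} + q_{i-2} with p_{-2}=0, p_{-1}=1, q_{-2}=1, q_{-1}=0:
  i=0: a_0=9, p_0 = 9*1 + 0 = 9, q_0 = 9*0 + 1 = 1.
  i=1: a_1=7, p_1 = 7*9 + 1 = 64, q_1 = 7*1 + 0 = 7.
  i=2: a_2=7, p_2 = 7*64 + 9 = 457, q_2 = 7*7 + 1 = 50.
  i=3: a_3=2, p_3 = 2*457 + 64 = 978, q_3 = 2*50 + 7 = 107.
  i=4: a_4=12, p_4 = 12*978 + 457 = 12193, q_4 = 12*107 + 50 = 1334.

9/1, 64/7, 457/50, 978/107, 12193/1334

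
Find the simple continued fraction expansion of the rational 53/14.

[3; 1, 3, 1, 2]

Run the Euclidean algorithm on 53 and 14; the successive quotients are the partial quotients a_0, a_1, ... (each step inverts the fractional part left over by the previous one):
  53 = 3*14 + 11, so a_0 = 3.
  14 = 1*11 + 3, so a_1 = 1.
  11 = 3*3 + 2, so a_2 = 3.
  3 = 1*2 + 1, so a_3 = 1.
  2 = 2*1 + 0, so a_4 = 2.
The remainder reaches 0 after 5 divisions, so the expansion has 5 partial quotients, read off in order.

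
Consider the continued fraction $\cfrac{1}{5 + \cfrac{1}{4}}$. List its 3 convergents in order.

Using the convergent recurrence p_i = a_i*p_{i-1} + p_{i-2}, q_i = a_i*q_{i-1} + q_{i-2} with p_{-2}=0, p_{-1}=1, q_{-2}=1, q_{-1}=0:
  i=0: a_0=0, p_0 = 0*1 + 0 = 0, q_0 = 0*0 + 1 = 1.
  i=1: a_1=5, p_1 = 5*0 + 1 = 1, q_1 = 5*1 + 0 = 5.
  i=2: a_2=4, p_2 = 4*1 + 0 = 4, q_2 = 4*5 + 1 = 21.

0/1, 1/5, 4/21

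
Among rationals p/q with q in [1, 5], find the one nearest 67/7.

48/5

Expand x = 67/7 as a continued fraction with the Euclidean algorithm:
  67 = 9*7 + 4, so a_0 = 9.
  7 = 1*4 + 3, so a_1 = 1.
  4 = 1*3 + 1, so a_2 = 1.
  3 = 3*1 + 0, so a_3 = 3.
so x = [9; 1, 1, 3].
Convergents (p_i = a_i*p_{i-1} + p_{i-2}, q_i = a_i*q_{i-1} + q_{i-2} with p_{-2}=0, p_{-1}=1, q_{-2}=1, q_{-1}=0), until the denominator exceeds 5:
  i=0: a_0=9, p_0 = 9*1 + 0 = 9, q_0 = 9*0 + 1 = 1.
  i=1: a_1=1, p_1 = 1*9 + 1 = 10, q_1 = 1*1 + 0 = 1.
  i=2: a_2=1, p_2 = 1*10 + 9 = 19, q_2 = 1*1 + 1 = 2.
  i=3: a_3=3, p_3 = 3*19 + 10 = 67, q_3 = 3*2 + 1 = 7.
q_3 = 7 > 5, so the last convergent with denominator <= 5 is p_2/q_2 = 19/2.
The closest fraction with denominator <= 5 is either p_2/q_2 or the intermediate fraction (k*p_2 + p_1)/(k*q_2 + q_1) with the largest k >= 1 whose denominator stays <= 5; these approach x as k grows, and every other convergent or intermediate fraction in range is farther away.
Largest k: floor((5 - q_1)/q_2) = floor((5 - 1)/2) = 2.
That gives (2*19 + 10)/(2*2 + 1) = 48/5.
Compare the errors: |x - 19/2| = |67*2 - 19*7|/(7*2) = 1/14, and |x - 48/5| = |67*5 - 48*7|/(7*5) = 1/35.
Cross-multiplying, 1*14 = 14 < 35 = 1*35, so 1/35 is smaller: the intermediate fraction 48/5 is closer to x than 19/2.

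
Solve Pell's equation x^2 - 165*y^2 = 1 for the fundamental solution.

First expand sqrt(165) as a continued fraction. With x_i = (sqrt(165) + m_i)/d_i and (m_0, d_0) = (0, 1): a_0 = floor(sqrt(165)) = 12, since 12^2 = 144 <= 165 < 169 = 13^2.
Iterate m_{i+1} = d_i*a_i - m_i, d_{i+1} = (165 - m_{i+1}^2)/d_i, a_{i+1} = floor((a_0 + m_{i+1})/d_{i+1}):
  m_1 = 1*12 - 0 = 12, d_1 = (165 - 12^2)/1 = 21/1 = 21, a_1 = floor((12 + 12)/21) = 1.
  m_2 = 21*1 - 12 = 9, d_2 = (165 - 9^2)/21 = 84/21 = 4, a_2 = floor((12 + 9)/4) = 5.
  m_3 = 4*5 - 9 = 11, d_3 = (165 - 11^2)/4 = 44/4 = 11, a_3 = floor((12 + 11)/11) = 2.
  m_4 = 11*2 - 11 = 11, d_4 = (165 - 11^2)/11 = 44/11 = 4, a_4 = floor((12 + 11)/4) = 5.
  m_5 = 4*5 - 11 = 9, d_5 = (165 - 9^2)/4 = 84/4 = 21, a_5 = floor((12 + 9)/21) = 1.
  m_6 = 21*1 - 9 = 12, d_6 = (165 - 12^2)/21 = 21/21 = 1, a_6 = floor((12 + 12)/1) = 24.
  m_7 = 1*24 - 12 = 12, d_7 = (165 - 12^2)/1 = 21/1 = 21: (m_7, d_7) = (m_1, d_1) = (12, 21), so from here the quotients repeat a_1, ..., a_6; the period length is 6.
So sqrt(165) = [12; (1, 5, 2, 5, 1, 24)] with period length k = 6.
k is even, so the fundamental solution of x^2 - 165y^2 = 1 is (p_{k-1}, q_{k-1}) = (p_5, q_5); compute convergents through index 5.
Convergents (p_i = a_i*p_{i-1} + p_{i-2}, q_i = a_i*q_{i-1} + q_{i-2} with p_{-2}=0, p_{-1}=1, q_{-2}=1, q_{-1}=0):
  i=0: a_0=12, p_0 = 12*1 + 0 = 12, q_0 = 12*0 + 1 = 1.
  i=1: a_1=1, p_1 = 1*12 + 1 = 13, q_1 = 1*1 + 0 = 1.
  i=2: a_2=5, p_2 = 5*13 + 12 = 77, q_2 = 5*1 + 1 = 6.
  i=3: a_3=2, p_3 = 2*77 + 13 = 167, q_3 = 2*6 + 1 = 13.
  i=4: a_4=5, p_4 = 5*167 + 77 = 912, q_4 = 5*13 + 6 = 71.
  i=5: a_5=1, p_5 = 1*912 + 167 = 1079, q_5 = 1*71 + 13 = 84.
Check: 1079^2 - 165*84^2 = 1164241 - 1164240 = 1, so (x, y) = (1079, 84) solves the equation, and by the theorem it is the least positive solution.

(x, y) = (1079, 84)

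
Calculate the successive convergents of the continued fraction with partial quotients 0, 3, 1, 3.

0/1, 1/3, 1/4, 4/15

Using the convergent recurrence p_i = a_i*p_{i-1} + p_{i-2}, q_i = a_i*q_{i-1} + q_{i-2} with p_{-2}=0, p_{-1}=1, q_{-2}=1, q_{-1}=0:
  i=0: a_0=0, p_0 = 0*1 + 0 = 0, q_0 = 0*0 + 1 = 1.
  i=1: a_1=3, p_1 = 3*0 + 1 = 1, q_1 = 3*1 + 0 = 3.
  i=2: a_2=1, p_2 = 1*1 + 0 = 1, q_2 = 1*3 + 1 = 4.
  i=3: a_3=3, p_3 = 3*1 + 1 = 4, q_3 = 3*4 + 3 = 15.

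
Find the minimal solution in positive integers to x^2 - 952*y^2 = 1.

First expand sqrt(952) as a continued fraction. With x_i = (sqrt(952) + m_i)/d_i and (m_0, d_0) = (0, 1): a_0 = floor(sqrt(952)) = 30, since 30^2 = 900 <= 952 < 961 = 31^2.
Iterate m_{i+1} = d_i*a_i - m_i, d_{i+1} = (952 - m_{i+1}^2)/d_i, a_{i+1} = floor((a_0 + m_{i+1})/d_{i+1}):
  m_1 = 1*30 - 0 = 30, d_1 = (952 - 30^2)/1 = 52/1 = 52, a_1 = floor((30 + 30)/52) = 1.
  m_2 = 52*1 - 30 = 22, d_2 = (952 - 22^2)/52 = 468/52 = 9, a_2 = floor((30 + 22)/9) = 5.
  m_3 = 9*5 - 22 = 23, d_3 = (952 - 23^2)/9 = 423/9 = 47, a_3 = floor((30 + 23)/47) = 1.
  m_4 = 47*1 - 23 = 24, d_4 = (952 - 24^2)/47 = 376/47 = 8, a_4 = floor((30 + 24)/8) = 6.
  m_5 = 8*6 - 24 = 24, d_5 = (952 - 24^2)/8 = 376/8 = 47, a_5 = floor((30 + 24)/47) = 1.
  m_6 = 47*1 - 24 = 23, d_6 = (952 - 23^2)/47 = 423/47 = 9, a_6 = floor((30 + 23)/9) = 5.
  m_7 = 9*5 - 23 = 22, d_7 = (952 - 22^2)/9 = 468/9 = 52, a_7 = floor((30 + 22)/52) = 1.
  m_8 = 52*1 - 22 = 30, d_8 = (952 - 30^2)/52 = 52/52 = 1, a_8 = floor((30 + 30)/1) = 60.
  m_9 = 1*60 - 30 = 30, d_9 = (952 - 30^2)/1 = 52/1 = 52: (m_9, d_9) = (m_1, d_1) = (30, 52), so from here the quotients repeat a_1, ..., a_8; the period length is 8.
So sqrt(952) = [30; (1, 5, 1, 6, 1, 5, 1, 60)] with period length k = 8.
k is even, so the fundamental solution of x^2 - 952y^2 = 1 is (p_{k-1}, q_{k-1}) = (p_7, q_7); compute convergents through index 7.
Convergents (p_i = a_i*p_{i-1} + p_{i-2}, q_i = a_i*q_{i-1} + q_{i-2} with p_{-2}=0, p_{-1}=1, q_{-2}=1, q_{-1}=0):
  i=0: a_0=30, p_0 = 30*1 + 0 = 30, q_0 = 30*0 + 1 = 1.
  i=1: a_1=1, p_1 = 1*30 + 1 = 31, q_1 = 1*1 + 0 = 1.
  i=2: a_2=5, p_2 = 5*31 + 30 = 185, q_2 = 5*1 + 1 = 6.
  i=3: a_3=1, p_3 = 1*185 + 31 = 216, q_3 = 1*6 + 1 = 7.
  i=4: a_4=6, p_4 = 6*216 + 185 = 1481, q_4 = 6*7 + 6 = 48.
  i=5: a_5=1, p_5 = 1*1481 + 216 = 1697, q_5 = 1*48 + 7 = 55.
  i=6: a_6=5, p_6 = 5*1697 + 1481 = 9966, q_6 = 5*55 + 48 = 323.
  i=7: a_7=1, p_7 = 1*9966 + 1697 = 11663, q_7 = 1*323 + 55 = 378.
Check: 11663^2 - 952*378^2 = 136025569 - 136025568 = 1, so (x, y) = (11663, 378) solves the equation, and by the theorem it is the least positive solution.

(x, y) = (11663, 378)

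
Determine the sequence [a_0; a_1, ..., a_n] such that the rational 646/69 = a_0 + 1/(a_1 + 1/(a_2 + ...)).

[9; 2, 1, 3, 6]

Run the Euclidean algorithm on 646 and 69; the successive quotients are the partial quotients a_0, a_1, ... (each step inverts the fractional part left over by the previous one):
  646 = 9*69 + 25, so a_0 = 9.
  69 = 2*25 + 19, so a_1 = 2.
  25 = 1*19 + 6, so a_2 = 1.
  19 = 3*6 + 1, so a_3 = 3.
  6 = 6*1 + 0, so a_4 = 6.
The remainder reaches 0 after 5 divisions, so the expansion has 5 partial quotients, read off in order.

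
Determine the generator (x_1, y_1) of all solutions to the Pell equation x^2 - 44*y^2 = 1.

First expand sqrt(44) as a continued fraction. With x_i = (sqrt(44) + m_i)/d_i and (m_0, d_0) = (0, 1): a_0 = floor(sqrt(44)) = 6, since 6^2 = 36 <= 44 < 49 = 7^2.
Iterate m_{i+1} = d_i*a_i - m_i, d_{i+1} = (44 - m_{i+1}^2)/d_i, a_{i+1} = floor((a_0 + m_{i+1})/d_{i+1}):
  m_1 = 1*6 - 0 = 6, d_1 = (44 - 6^2)/1 = 8/1 = 8, a_1 = floor((6 + 6)/8) = 1.
  m_2 = 8*1 - 6 = 2, d_2 = (44 - 2^2)/8 = 40/8 = 5, a_2 = floor((6 + 2)/5) = 1.
  m_3 = 5*1 - 2 = 3, d_3 = (44 - 3^2)/5 = 35/5 = 7, a_3 = floor((6 + 3)/7) = 1.
  m_4 = 7*1 - 3 = 4, d_4 = (44 - 4^2)/7 = 28/7 = 4, a_4 = floor((6 + 4)/4) = 2.
  m_5 = 4*2 - 4 = 4, d_5 = (44 - 4^2)/4 = 28/4 = 7, a_5 = floor((6 + 4)/7) = 1.
  m_6 = 7*1 - 4 = 3, d_6 = (44 - 3^2)/7 = 35/7 = 5, a_6 = floor((6 + 3)/5) = 1.
  m_7 = 5*1 - 3 = 2, d_7 = (44 - 2^2)/5 = 40/5 = 8, a_7 = floor((6 + 2)/8) = 1.
  m_8 = 8*1 - 2 = 6, d_8 = (44 - 6^2)/8 = 8/8 = 1, a_8 = floor((6 + 6)/1) = 12.
  m_9 = 1*12 - 6 = 6, d_9 = (44 - 6^2)/1 = 8/1 = 8: (m_9, d_9) = (m_1, d_1) = (6, 8), so from here the quotients repeat a_1, ..., a_8; the period length is 8.
So sqrt(44) = [6; (1, 1, 1, 2, 1, 1, 1, 12)] with period length k = 8.
k is even, so the fundamental solution of x^2 - 44y^2 = 1 is (p_{k-1}, q_{k-1}) = (p_7, q_7); compute convergents through index 7.
Convergents (p_i = a_i*p_{i-1} + p_{i-2}, q_i = a_i*q_{i-1} + q_{i-2} with p_{-2}=0, p_{-1}=1, q_{-2}=1, q_{-1}=0):
  i=0: a_0=6, p_0 = 6*1 + 0 = 6, q_0 = 6*0 + 1 = 1.
  i=1: a_1=1, p_1 = 1*6 + 1 = 7, q_1 = 1*1 + 0 = 1.
  i=2: a_2=1, p_2 = 1*7 + 6 = 13, q_2 = 1*1 + 1 = 2.
  i=3: a_3=1, p_3 = 1*13 + 7 = 20, q_3 = 1*2 + 1 = 3.
  i=4: a_4=2, p_4 = 2*20 + 13 = 53, q_4 = 2*3 + 2 = 8.
  i=5: a_5=1, p_5 = 1*53 + 20 = 73, q_5 = 1*8 + 3 = 11.
  i=6: a_6=1, p_6 = 1*73 + 53 = 126, q_6 = 1*11 + 8 = 19.
  i=7: a_7=1, p_7 = 1*126 + 73 = 199, q_7 = 1*19 + 11 = 30.
Check: 199^2 - 44*30^2 = 39601 - 39600 = 1, so (x, y) = (199, 30) solves the equation, and by the theorem it is the least positive solution.

(x, y) = (199, 30)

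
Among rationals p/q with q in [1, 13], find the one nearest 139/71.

25/13

Expand x = 139/71 as a continued fraction with the Euclidean algorithm:
  139 = 1*71 + 68, so a_0 = 1.
  71 = 1*68 + 3, so a_1 = 1.
  68 = 22*3 + 2, so a_2 = 22.
  3 = 1*2 + 1, so a_3 = 1.
  2 = 2*1 + 0, so a_4 = 2.
so x = [1; 1, 22, 1, 2].
Convergents (p_i = a_i*p_{i-1} + p_{i-2}, q_i = a_i*q_{i-1} + q_{i-2} with p_{-2}=0, p_{-1}=1, q_{-2}=1, q_{-1}=0), until the denominator exceeds 13:
  i=0: a_0=1, p_0 = 1*1 + 0 = 1, q_0 = 1*0 + 1 = 1.
  i=1: a_1=1, p_1 = 1*1 + 1 = 2, q_1 = 1*1 + 0 = 1.
  i=2: a_2=22, p_2 = 22*2 + 1 = 45, q_2 = 22*1 + 1 = 23.
q_2 = 23 > 13, so the last convergent with denominator <= 13 is p_1/q_1 = 2/1.
The closest fraction with denominator <= 13 is either p_1/q_1 or the intermediate fraction (k*p_1 + p_0)/(k*q_1 + q_0) with the largest k >= 1 whose denominator stays <= 13; these approach x as k grows, and every other convergent or intermediate fraction in range is farther away.
Largest k: floor((13 - q_0)/q_1) = floor((13 - 1)/1) = 12.
That gives (12*2 + 1)/(12*1 + 1) = 25/13.
Compare the errors: |x - 2/1| = |139*1 - 2*71|/(71*1) = 3/71, and |x - 25/13| = |139*13 - 25*71|/(71*13) = 32/923.
Cross-multiplying, 32*71 = 2272 < 2769 = 3*923, so 32/923 is smaller: the intermediate fraction 25/13 is closer to x than 2/1.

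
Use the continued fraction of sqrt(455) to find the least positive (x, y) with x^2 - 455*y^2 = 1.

(x, y) = (64, 3)

First expand sqrt(455) as a continued fraction. With x_i = (sqrt(455) + m_i)/d_i and (m_0, d_0) = (0, 1): a_0 = floor(sqrt(455)) = 21, since 21^2 = 441 <= 455 < 484 = 22^2.
Iterate m_{i+1} = d_i*a_i - m_i, d_{i+1} = (455 - m_{i+1}^2)/d_i, a_{i+1} = floor((a_0 + m_{i+1})/d_{i+1}):
  m_1 = 1*21 - 0 = 21, d_1 = (455 - 21^2)/1 = 14/1 = 14, a_1 = floor((21 + 21)/14) = 3.
  m_2 = 14*3 - 21 = 21, d_2 = (455 - 21^2)/14 = 14/14 = 1, a_2 = floor((21 + 21)/1) = 42.
  m_3 = 1*42 - 21 = 21, d_3 = (455 - 21^2)/1 = 14/1 = 14: (m_3, d_3) = (m_1, d_1) = (21, 14), so from here the quotients repeat a_1, a_2; the period length is 2.
So sqrt(455) = [21; (3, 42)] with period length k = 2.
k is even, so the fundamental solution of x^2 - 455y^2 = 1 is (p_{k-1}, q_{k-1}) = (p_1, q_1); compute convergents through index 1.
Convergents (p_i = a_i*p_{i-1} + p_{i-2}, q_i = a_i*q_{i-1} + q_{i-2} with p_{-2}=0, p_{-1}=1, q_{-2}=1, q_{-1}=0):
  i=0: a_0=21, p_0 = 21*1 + 0 = 21, q_0 = 21*0 + 1 = 1.
  i=1: a_1=3, p_1 = 3*21 + 1 = 64, q_1 = 3*1 + 0 = 3.
Check: 64^2 - 455*3^2 = 4096 - 4095 = 1, so (x, y) = (64, 3) solves the equation, and by the theorem it is the least positive solution.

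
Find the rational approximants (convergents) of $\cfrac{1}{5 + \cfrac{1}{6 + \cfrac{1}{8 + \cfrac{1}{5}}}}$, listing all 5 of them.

Using the convergent recurrence p_i = a_i*p_{i-1} + p_{i-2}, q_i = a_i*q_{i-1} + q_{i-2} with p_{-2}=0, p_{-1}=1, q_{-2}=1, q_{-1}=0:
  i=0: a_0=0, p_0 = 0*1 + 0 = 0, q_0 = 0*0 + 1 = 1.
  i=1: a_1=5, p_1 = 5*0 + 1 = 1, q_1 = 5*1 + 0 = 5.
  i=2: a_2=6, p_2 = 6*1 + 0 = 6, q_2 = 6*5 + 1 = 31.
  i=3: a_3=8, p_3 = 8*6 + 1 = 49, q_3 = 8*31 + 5 = 253.
  i=4: a_4=5, p_4 = 5*49 + 6 = 251, q_4 = 5*253 + 31 = 1296.

0/1, 1/5, 6/31, 49/253, 251/1296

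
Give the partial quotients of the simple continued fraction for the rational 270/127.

[2; 7, 1, 15]

Run the Euclidean algorithm on 270 and 127; the successive quotients are the partial quotients a_0, a_1, ... (each step inverts the fractional part left over by the previous one):
  270 = 2*127 + 16, so a_0 = 2.
  127 = 7*16 + 15, so a_1 = 7.
  16 = 1*15 + 1, so a_2 = 1.
  15 = 15*1 + 0, so a_3 = 15.
The remainder reaches 0 after 4 divisions, so the expansion has 4 partial quotients, read off in order.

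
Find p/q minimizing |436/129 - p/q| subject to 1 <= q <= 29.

Expand x = 436/129 as a continued fraction with the Euclidean algorithm:
  436 = 3*129 + 49, so a_0 = 3.
  129 = 2*49 + 31, so a_1 = 2.
  49 = 1*31 + 18, so a_2 = 1.
  31 = 1*18 + 13, so a_3 = 1.
  18 = 1*13 + 5, so a_4 = 1.
  13 = 2*5 + 3, so a_5 = 2.
  5 = 1*3 + 2, so a_6 = 1.
  3 = 1*2 + 1, so a_7 = 1.
  2 = 2*1 + 0, so a_8 = 2.
so x = [3; 2, 1, 1, 1, 2, 1, 1, 2].
Convergents (p_i = a_i*p_{i-1} + p_{i-2}, q_i = a_i*q_{i-1} + q_{i-2} with p_{-2}=0, p_{-1}=1, q_{-2}=1, q_{-1}=0), until the denominator exceeds 29:
  i=0: a_0=3, p_0 = 3*1 + 0 = 3, q_0 = 3*0 + 1 = 1.
  i=1: a_1=2, p_1 = 2*3 + 1 = 7, q_1 = 2*1 + 0 = 2.
  i=2: a_2=1, p_2 = 1*7 + 3 = 10, q_2 = 1*2 + 1 = 3.
  i=3: a_3=1, p_3 = 1*10 + 7 = 17, q_3 = 1*3 + 2 = 5.
  i=4: a_4=1, p_4 = 1*17 + 10 = 27, q_4 = 1*5 + 3 = 8.
  i=5: a_5=2, p_5 = 2*27 + 17 = 71, q_5 = 2*8 + 5 = 21.
  i=6: a_6=1, p_6 = 1*71 + 27 = 98, q_6 = 1*21 + 8 = 29.
  i=7: a_7=1, p_7 = 1*98 + 71 = 169, q_7 = 1*29 + 21 = 50.
q_7 = 50 > 29, so the last convergent with denominator <= 29 is p_6/q_6 = 98/29.
The closest fraction with denominator <= 29 is either p_6/q_6 or the intermediate fraction (k*p_6 + p_5)/(k*q_6 + q_5) with the largest k >= 1 whose denominator stays <= 29; these approach x as k grows, and every other convergent or intermediate fraction in range is farther away.
Largest k: floor((29 - q_5)/q_6) = floor((29 - 21)/29) = 0.
Since k = 0, no intermediate fraction beyond p_6/q_6 has denominator <= 29, so the convergent 98/29 is the closest (its error is |436*29 - 98*129|/(129*29) = 2/3741).

98/29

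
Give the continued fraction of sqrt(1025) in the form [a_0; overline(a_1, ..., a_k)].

Write x_i = (sqrt(1025) + m_i)/d_i with (m_0, d_0) = (0, 1). a_0 = floor(sqrt(1025)) = 32, since 32^2 = 1024 <= 1025 < 1089 = 33^2.
Iterate m_{i+1} = d_i*a_i - m_i, d_{i+1} = (1025 - m_{i+1}^2)/d_i, a_{i+1} = floor((a_0 + m_{i+1})/d_{i+1}):
  m_1 = 1*32 - 0 = 32, d_1 = (1025 - 32^2)/1 = 1/1 = 1, a_1 = floor((32 + 32)/1) = 64.
  m_2 = 1*64 - 32 = 32, d_2 = (1025 - 32^2)/1 = 1/1 = 1: (m_2, d_2) = (m_1, d_1) = (32, 1), so from here the quotient a_1 repeats; the period length is 1.
Hence the expansion of sqrt(1025) is a_0 = 32 followed by the repeating block 64 (period 1).

[32; overline(64)]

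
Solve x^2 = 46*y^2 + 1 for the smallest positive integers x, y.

First expand sqrt(46) as a continued fraction. With x_i = (sqrt(46) + m_i)/d_i and (m_0, d_0) = (0, 1): a_0 = floor(sqrt(46)) = 6, since 6^2 = 36 <= 46 < 49 = 7^2.
Iterate m_{i+1} = d_i*a_i - m_i, d_{i+1} = (46 - m_{i+1}^2)/d_i, a_{i+1} = floor((a_0 + m_{i+1})/d_{i+1}):
  m_1 = 1*6 - 0 = 6, d_1 = (46 - 6^2)/1 = 10/1 = 10, a_1 = floor((6 + 6)/10) = 1.
  m_2 = 10*1 - 6 = 4, d_2 = (46 - 4^2)/10 = 30/10 = 3, a_2 = floor((6 + 4)/3) = 3.
  m_3 = 3*3 - 4 = 5, d_3 = (46 - 5^2)/3 = 21/3 = 7, a_3 = floor((6 + 5)/7) = 1.
  m_4 = 7*1 - 5 = 2, d_4 = (46 - 2^2)/7 = 42/7 = 6, a_4 = floor((6 + 2)/6) = 1.
  m_5 = 6*1 - 2 = 4, d_5 = (46 - 4^2)/6 = 30/6 = 5, a_5 = floor((6 + 4)/5) = 2.
  m_6 = 5*2 - 4 = 6, d_6 = (46 - 6^2)/5 = 10/5 = 2, a_6 = floor((6 + 6)/2) = 6.
  m_7 = 2*6 - 6 = 6, d_7 = (46 - 6^2)/2 = 10/2 = 5, a_7 = floor((6 + 6)/5) = 2.
  m_8 = 5*2 - 6 = 4, d_8 = (46 - 4^2)/5 = 30/5 = 6, a_8 = floor((6 + 4)/6) = 1.
  m_9 = 6*1 - 4 = 2, d_9 = (46 - 2^2)/6 = 42/6 = 7, a_9 = floor((6 + 2)/7) = 1.
  m_10 = 7*1 - 2 = 5, d_10 = (46 - 5^2)/7 = 21/7 = 3, a_10 = floor((6 + 5)/3) = 3.
  m_11 = 3*3 - 5 = 4, d_11 = (46 - 4^2)/3 = 30/3 = 10, a_11 = floor((6 + 4)/10) = 1.
  m_12 = 10*1 - 4 = 6, d_12 = (46 - 6^2)/10 = 10/10 = 1, a_12 = floor((6 + 6)/1) = 12.
  m_13 = 1*12 - 6 = 6, d_13 = (46 - 6^2)/1 = 10/1 = 10: (m_13, d_13) = (m_1, d_1) = (6, 10), so from here the quotients repeat a_1, ..., a_12; the period length is 12.
So sqrt(46) = [6; (1, 3, 1, 1, 2, 6, 2, 1, 1, 3, 1, 12)] with period length k = 12.
k is even, so the fundamental solution of x^2 - 46y^2 = 1 is (p_{k-1}, q_{k-1}) = (p_11, q_11); compute convergents through index 11.
Convergents (p_i = a_i*p_{i-1} + p_{i-2}, q_i = a_i*q_{i-1} + q_{i-2} with p_{-2}=0, p_{-1}=1, q_{-2}=1, q_{-1}=0):
  i=0: a_0=6, p_0 = 6*1 + 0 = 6, q_0 = 6*0 + 1 = 1.
  i=1: a_1=1, p_1 = 1*6 + 1 = 7, q_1 = 1*1 + 0 = 1.
  i=2: a_2=3, p_2 = 3*7 + 6 = 27, q_2 = 3*1 + 1 = 4.
  i=3: a_3=1, p_3 = 1*27 + 7 = 34, q_3 = 1*4 + 1 = 5.
  i=4: a_4=1, p_4 = 1*34 + 27 = 61, q_4 = 1*5 + 4 = 9.
  i=5: a_5=2, p_5 = 2*61 + 34 = 156, q_5 = 2*9 + 5 = 23.
  i=6: a_6=6, p_6 = 6*156 + 61 = 997, q_6 = 6*23 + 9 = 147.
  i=7: a_7=2, p_7 = 2*997 + 156 = 2150, q_7 = 2*147 + 23 = 317.
  i=8: a_8=1, p_8 = 1*2150 + 997 = 3147, q_8 = 1*317 + 147 = 464.
  i=9: a_9=1, p_9 = 1*3147 + 2150 = 5297, q_9 = 1*464 + 317 = 781.
  i=10: a_10=3, p_10 = 3*5297 + 3147 = 19038, q_10 = 3*781 + 464 = 2807.
  i=11: a_11=1, p_11 = 1*19038 + 5297 = 24335, q_11 = 1*2807 + 781 = 3588.
Check: 24335^2 - 46*3588^2 = 592192225 - 592192224 = 1, so (x, y) = (24335, 3588) solves the equation, and by the theorem it is the least positive solution.

(x, y) = (24335, 3588)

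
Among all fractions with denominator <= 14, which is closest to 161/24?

Expand x = 161/24 as a continued fraction with the Euclidean algorithm:
  161 = 6*24 + 17, so a_0 = 6.
  24 = 1*17 + 7, so a_1 = 1.
  17 = 2*7 + 3, so a_2 = 2.
  7 = 2*3 + 1, so a_3 = 2.
  3 = 3*1 + 0, so a_4 = 3.
so x = [6; 1, 2, 2, 3].
Convergents (p_i = a_i*p_{i-1} + p_{i-2}, q_i = a_i*q_{i-1} + q_{i-2} with p_{-2}=0, p_{-1}=1, q_{-2}=1, q_{-1}=0), until the denominator exceeds 14:
  i=0: a_0=6, p_0 = 6*1 + 0 = 6, q_0 = 6*0 + 1 = 1.
  i=1: a_1=1, p_1 = 1*6 + 1 = 7, q_1 = 1*1 + 0 = 1.
  i=2: a_2=2, p_2 = 2*7 + 6 = 20, q_2 = 2*1 + 1 = 3.
  i=3: a_3=2, p_3 = 2*20 + 7 = 47, q_3 = 2*3 + 1 = 7.
  i=4: a_4=3, p_4 = 3*47 + 20 = 161, q_4 = 3*7 + 3 = 24.
q_4 = 24 > 14, so the last convergent with denominator <= 14 is p_3/q_3 = 47/7.
The closest fraction with denominator <= 14 is either p_3/q_3 or the intermediate fraction (k*p_3 + p_2)/(k*q_3 + q_2) with the largest k >= 1 whose denominator stays <= 14; these approach x as k grows, and every other convergent or intermediate fraction in range is farther away.
Largest k: floor((14 - q_2)/q_3) = floor((14 - 3)/7) = 1.
That gives (1*47 + 20)/(1*7 + 3) = 67/10.
Compare the errors: |x - 47/7| = |161*7 - 47*24|/(24*7) = 1/168, and |x - 67/10| = |161*10 - 67*24|/(24*10) = 2/240.
Cross-multiplying, 1*240 = 240 < 336 = 2*168, so 1/168 is smaller: the convergent 47/7 is closer to x than 67/10.

47/7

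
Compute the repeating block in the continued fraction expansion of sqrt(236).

[15; (2, 1, 3, 5, 1, 6, 1, 5, 3, 1, 2, 30)]

Write x_i = (sqrt(236) + m_i)/d_i with (m_0, d_0) = (0, 1). a_0 = floor(sqrt(236)) = 15, since 15^2 = 225 <= 236 < 256 = 16^2.
Iterate m_{i+1} = d_i*a_i - m_i, d_{i+1} = (236 - m_{i+1}^2)/d_i, a_{i+1} = floor((a_0 + m_{i+1})/d_{i+1}):
  m_1 = 1*15 - 0 = 15, d_1 = (236 - 15^2)/1 = 11/1 = 11, a_1 = floor((15 + 15)/11) = 2.
  m_2 = 11*2 - 15 = 7, d_2 = (236 - 7^2)/11 = 187/11 = 17, a_2 = floor((15 + 7)/17) = 1.
  m_3 = 17*1 - 7 = 10, d_3 = (236 - 10^2)/17 = 136/17 = 8, a_3 = floor((15 + 10)/8) = 3.
  m_4 = 8*3 - 10 = 14, d_4 = (236 - 14^2)/8 = 40/8 = 5, a_4 = floor((15 + 14)/5) = 5.
  m_5 = 5*5 - 14 = 11, d_5 = (236 - 11^2)/5 = 115/5 = 23, a_5 = floor((15 + 11)/23) = 1.
  m_6 = 23*1 - 11 = 12, d_6 = (236 - 12^2)/23 = 92/23 = 4, a_6 = floor((15 + 12)/4) = 6.
  m_7 = 4*6 - 12 = 12, d_7 = (236 - 12^2)/4 = 92/4 = 23, a_7 = floor((15 + 12)/23) = 1.
  m_8 = 23*1 - 12 = 11, d_8 = (236 - 11^2)/23 = 115/23 = 5, a_8 = floor((15 + 11)/5) = 5.
  m_9 = 5*5 - 11 = 14, d_9 = (236 - 14^2)/5 = 40/5 = 8, a_9 = floor((15 + 14)/8) = 3.
  m_10 = 8*3 - 14 = 10, d_10 = (236 - 10^2)/8 = 136/8 = 17, a_10 = floor((15 + 10)/17) = 1.
  m_11 = 17*1 - 10 = 7, d_11 = (236 - 7^2)/17 = 187/17 = 11, a_11 = floor((15 + 7)/11) = 2.
  m_12 = 11*2 - 7 = 15, d_12 = (236 - 15^2)/11 = 11/11 = 1, a_12 = floor((15 + 15)/1) = 30.
  m_13 = 1*30 - 15 = 15, d_13 = (236 - 15^2)/1 = 11/1 = 11: (m_13, d_13) = (m_1, d_1) = (15, 11), so from here the quotients repeat a_1, ..., a_12; the period length is 12.
Hence the expansion of sqrt(236) is a_0 = 15 followed by the repeating block 2, 1, 3, 5, 1, 6, 1, 5, 3, 1, 2, 30 (period 12).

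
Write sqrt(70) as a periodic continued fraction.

Write x_i = (sqrt(70) + m_i)/d_i with (m_0, d_0) = (0, 1). a_0 = floor(sqrt(70)) = 8, since 8^2 = 64 <= 70 < 81 = 9^2.
Iterate m_{i+1} = d_i*a_i - m_i, d_{i+1} = (70 - m_{i+1}^2)/d_i, a_{i+1} = floor((a_0 + m_{i+1})/d_{i+1}):
  m_1 = 1*8 - 0 = 8, d_1 = (70 - 8^2)/1 = 6/1 = 6, a_1 = floor((8 + 8)/6) = 2.
  m_2 = 6*2 - 8 = 4, d_2 = (70 - 4^2)/6 = 54/6 = 9, a_2 = floor((8 + 4)/9) = 1.
  m_3 = 9*1 - 4 = 5, d_3 = (70 - 5^2)/9 = 45/9 = 5, a_3 = floor((8 + 5)/5) = 2.
  m_4 = 5*2 - 5 = 5, d_4 = (70 - 5^2)/5 = 45/5 = 9, a_4 = floor((8 + 5)/9) = 1.
  m_5 = 9*1 - 5 = 4, d_5 = (70 - 4^2)/9 = 54/9 = 6, a_5 = floor((8 + 4)/6) = 2.
  m_6 = 6*2 - 4 = 8, d_6 = (70 - 8^2)/6 = 6/6 = 1, a_6 = floor((8 + 8)/1) = 16.
  m_7 = 1*16 - 8 = 8, d_7 = (70 - 8^2)/1 = 6/1 = 6: (m_7, d_7) = (m_1, d_1) = (8, 6), so from here the quotients repeat a_1, ..., a_6; the period length is 6.
Hence the expansion of sqrt(70) is a_0 = 8 followed by the repeating block 2, 1, 2, 1, 2, 16 (period 6).

[8; (2, 1, 2, 1, 2, 16)]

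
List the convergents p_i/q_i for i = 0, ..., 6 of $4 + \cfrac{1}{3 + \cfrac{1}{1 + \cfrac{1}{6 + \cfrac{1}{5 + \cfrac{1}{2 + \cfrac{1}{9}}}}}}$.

Using the convergent recurrence p_i = a_i*p_{i-1} + p_{i-2}, q_i = a_i*q_{i-1} + q_{i-2} with p_{-2}=0, p_{-1}=1, q_{-2}=1, q_{-1}=0:
  i=0: a_0=4, p_0 = 4*1 + 0 = 4, q_0 = 4*0 + 1 = 1.
  i=1: a_1=3, p_1 = 3*4 + 1 = 13, q_1 = 3*1 + 0 = 3.
  i=2: a_2=1, p_2 = 1*13 + 4 = 17, q_2 = 1*3 + 1 = 4.
  i=3: a_3=6, p_3 = 6*17 + 13 = 115, q_3 = 6*4 + 3 = 27.
  i=4: a_4=5, p_4 = 5*115 + 17 = 592, q_4 = 5*27 + 4 = 139.
  i=5: a_5=2, p_5 = 2*592 + 115 = 1299, q_5 = 2*139 + 27 = 305.
  i=6: a_6=9, p_6 = 9*1299 + 592 = 12283, q_6 = 9*305 + 139 = 2884.

4/1, 13/3, 17/4, 115/27, 592/139, 1299/305, 12283/2884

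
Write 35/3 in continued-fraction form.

[11; 1, 2]

Run the Euclidean algorithm on 35 and 3; the successive quotients are the partial quotients a_0, a_1, ... (each step inverts the fractional part left over by the previous one):
  35 = 11*3 + 2, so a_0 = 11.
  3 = 1*2 + 1, so a_1 = 1.
  2 = 2*1 + 0, so a_2 = 2.
The remainder reaches 0 after 3 divisions, so the expansion has 3 partial quotients, read off in order.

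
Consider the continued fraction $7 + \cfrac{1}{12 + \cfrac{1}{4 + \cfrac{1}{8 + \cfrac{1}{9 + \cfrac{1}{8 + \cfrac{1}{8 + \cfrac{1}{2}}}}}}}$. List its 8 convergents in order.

Using the convergent recurrence p_i = a_i*p_{i-1} + p_{i-2}, q_i = a_i*q_{i-1} + q_{i-2} with p_{-2}=0, p_{-1}=1, q_{-2}=1, q_{-1}=0:
  i=0: a_0=7, p_0 = 7*1 + 0 = 7, q_0 = 7*0 + 1 = 1.
  i=1: a_1=12, p_1 = 12*7 + 1 = 85, q_1 = 12*1 + 0 = 12.
  i=2: a_2=4, p_2 = 4*85 + 7 = 347, q_2 = 4*12 + 1 = 49.
  i=3: a_3=8, p_3 = 8*347 + 85 = 2861, q_3 = 8*49 + 12 = 404.
  i=4: a_4=9, p_4 = 9*2861 + 347 = 26096, q_4 = 9*404 + 49 = 3685.
  i=5: a_5=8, p_5 = 8*26096 + 2861 = 211629, q_5 = 8*3685 + 404 = 29884.
  i=6: a_6=8, p_6 = 8*211629 + 26096 = 1719128, q_6 = 8*29884 + 3685 = 242757.
  i=7: a_7=2, p_7 = 2*1719128 + 211629 = 3649885, q_7 = 2*242757 + 29884 = 515398.

7/1, 85/12, 347/49, 2861/404, 26096/3685, 211629/29884, 1719128/242757, 3649885/515398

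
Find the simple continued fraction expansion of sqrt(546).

Write x_i = (sqrt(546) + m_i)/d_i with (m_0, d_0) = (0, 1). a_0 = floor(sqrt(546)) = 23, since 23^2 = 529 <= 546 < 576 = 24^2.
Iterate m_{i+1} = d_i*a_i - m_i, d_{i+1} = (546 - m_{i+1}^2)/d_i, a_{i+1} = floor((a_0 + m_{i+1})/d_{i+1}):
  m_1 = 1*23 - 0 = 23, d_1 = (546 - 23^2)/1 = 17/1 = 17, a_1 = floor((23 + 23)/17) = 2.
  m_2 = 17*2 - 23 = 11, d_2 = (546 - 11^2)/17 = 425/17 = 25, a_2 = floor((23 + 11)/25) = 1.
  m_3 = 25*1 - 11 = 14, d_3 = (546 - 14^2)/25 = 350/25 = 14, a_3 = floor((23 + 14)/14) = 2.
  m_4 = 14*2 - 14 = 14, d_4 = (546 - 14^2)/14 = 350/14 = 25, a_4 = floor((23 + 14)/25) = 1.
  m_5 = 25*1 - 14 = 11, d_5 = (546 - 11^2)/25 = 425/25 = 17, a_5 = floor((23 + 11)/17) = 2.
  m_6 = 17*2 - 11 = 23, d_6 = (546 - 23^2)/17 = 17/17 = 1, a_6 = floor((23 + 23)/1) = 46.
  m_7 = 1*46 - 23 = 23, d_7 = (546 - 23^2)/1 = 17/1 = 17: (m_7, d_7) = (m_1, d_1) = (23, 17), so from here the quotients repeat a_1, ..., a_6; the period length is 6.
Hence the expansion of sqrt(546) is a_0 = 23 followed by the repeating block 2, 1, 2, 1, 2, 46 (period 6).

[23; (2, 1, 2, 1, 2, 46)]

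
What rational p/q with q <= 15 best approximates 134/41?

Expand x = 134/41 as a continued fraction with the Euclidean algorithm:
  134 = 3*41 + 11, so a_0 = 3.
  41 = 3*11 + 8, so a_1 = 3.
  11 = 1*8 + 3, so a_2 = 1.
  8 = 2*3 + 2, so a_3 = 2.
  3 = 1*2 + 1, so a_4 = 1.
  2 = 2*1 + 0, so a_5 = 2.
so x = [3; 3, 1, 2, 1, 2].
Convergents (p_i = a_i*p_{i-1} + p_{i-2}, q_i = a_i*q_{i-1} + q_{i-2} with p_{-2}=0, p_{-1}=1, q_{-2}=1, q_{-1}=0), until the denominator exceeds 15:
  i=0: a_0=3, p_0 = 3*1 + 0 = 3, q_0 = 3*0 + 1 = 1.
  i=1: a_1=3, p_1 = 3*3 + 1 = 10, q_1 = 3*1 + 0 = 3.
  i=2: a_2=1, p_2 = 1*10 + 3 = 13, q_2 = 1*3 + 1 = 4.
  i=3: a_3=2, p_3 = 2*13 + 10 = 36, q_3 = 2*4 + 3 = 11.
  i=4: a_4=1, p_4 = 1*36 + 13 = 49, q_4 = 1*11 + 4 = 15.
  i=5: a_5=2, p_5 = 2*49 + 36 = 134, q_5 = 2*15 + 11 = 41.
q_5 = 41 > 15, so the last convergent with denominator <= 15 is p_4/q_4 = 49/15.
The closest fraction with denominator <= 15 is either p_4/q_4 or the intermediate fraction (k*p_4 + p_3)/(k*q_4 + q_3) with the largest k >= 1 whose denominator stays <= 15; these approach x as k grows, and every other convergent or intermediate fraction in range is farther away.
Largest k: floor((15 - q_3)/q_4) = floor((15 - 11)/15) = 0.
Since k = 0, no intermediate fraction beyond p_4/q_4 has denominator <= 15, so the convergent 49/15 is the closest (its error is |134*15 - 49*41|/(41*15) = 1/615).

49/15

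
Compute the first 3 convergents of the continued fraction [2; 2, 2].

2/1, 5/2, 12/5

Using the convergent recurrence p_i = a_i*p_{i-1} + p_{i-2}, q_i = a_i*q_{i-1} + q_{i-2} with p_{-2}=0, p_{-1}=1, q_{-2}=1, q_{-1}=0:
  i=0: a_0=2, p_0 = 2*1 + 0 = 2, q_0 = 2*0 + 1 = 1.
  i=1: a_1=2, p_1 = 2*2 + 1 = 5, q_1 = 2*1 + 0 = 2.
  i=2: a_2=2, p_2 = 2*5 + 2 = 12, q_2 = 2*2 + 1 = 5.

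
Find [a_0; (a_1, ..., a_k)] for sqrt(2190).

Write x_i = (sqrt(2190) + m_i)/d_i with (m_0, d_0) = (0, 1). a_0 = floor(sqrt(2190)) = 46, since 46^2 = 2116 <= 2190 < 2209 = 47^2.
Iterate m_{i+1} = d_i*a_i - m_i, d_{i+1} = (2190 - m_{i+1}^2)/d_i, a_{i+1} = floor((a_0 + m_{i+1})/d_{i+1}):
  m_1 = 1*46 - 0 = 46, d_1 = (2190 - 46^2)/1 = 74/1 = 74, a_1 = floor((46 + 46)/74) = 1.
  m_2 = 74*1 - 46 = 28, d_2 = (2190 - 28^2)/74 = 1406/74 = 19, a_2 = floor((46 + 28)/19) = 3.
  m_3 = 19*3 - 28 = 29, d_3 = (2190 - 29^2)/19 = 1349/19 = 71, a_3 = floor((46 + 29)/71) = 1.
  m_4 = 71*1 - 29 = 42, d_4 = (2190 - 42^2)/71 = 426/71 = 6, a_4 = floor((46 + 42)/6) = 14.
  m_5 = 6*14 - 42 = 42, d_5 = (2190 - 42^2)/6 = 426/6 = 71, a_5 = floor((46 + 42)/71) = 1.
  m_6 = 71*1 - 42 = 29, d_6 = (2190 - 29^2)/71 = 1349/71 = 19, a_6 = floor((46 + 29)/19) = 3.
  m_7 = 19*3 - 29 = 28, d_7 = (2190 - 28^2)/19 = 1406/19 = 74, a_7 = floor((46 + 28)/74) = 1.
  m_8 = 74*1 - 28 = 46, d_8 = (2190 - 46^2)/74 = 74/74 = 1, a_8 = floor((46 + 46)/1) = 92.
  m_9 = 1*92 - 46 = 46, d_9 = (2190 - 46^2)/1 = 74/1 = 74: (m_9, d_9) = (m_1, d_1) = (46, 74), so from here the quotients repeat a_1, ..., a_8; the period length is 8.
Hence the expansion of sqrt(2190) is a_0 = 46 followed by the repeating block 1, 3, 1, 14, 1, 3, 1, 92 (period 8).

[46; (1, 3, 1, 14, 1, 3, 1, 92)]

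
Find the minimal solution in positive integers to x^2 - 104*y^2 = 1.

First expand sqrt(104) as a continued fraction. With x_i = (sqrt(104) + m_i)/d_i and (m_0, d_0) = (0, 1): a_0 = floor(sqrt(104)) = 10, since 10^2 = 100 <= 104 < 121 = 11^2.
Iterate m_{i+1} = d_i*a_i - m_i, d_{i+1} = (104 - m_{i+1}^2)/d_i, a_{i+1} = floor((a_0 + m_{i+1})/d_{i+1}):
  m_1 = 1*10 - 0 = 10, d_1 = (104 - 10^2)/1 = 4/1 = 4, a_1 = floor((10 + 10)/4) = 5.
  m_2 = 4*5 - 10 = 10, d_2 = (104 - 10^2)/4 = 4/4 = 1, a_2 = floor((10 + 10)/1) = 20.
  m_3 = 1*20 - 10 = 10, d_3 = (104 - 10^2)/1 = 4/1 = 4: (m_3, d_3) = (m_1, d_1) = (10, 4), so from here the quotients repeat a_1, a_2; the period length is 2.
So sqrt(104) = [10; (5, 20)] with period length k = 2.
k is even, so the fundamental solution of x^2 - 104y^2 = 1 is (p_{k-1}, q_{k-1}) = (p_1, q_1); compute convergents through index 1.
Convergents (p_i = a_i*p_{i-1} + p_{i-2}, q_i = a_i*q_{i-1} + q_{i-2} with p_{-2}=0, p_{-1}=1, q_{-2}=1, q_{-1}=0):
  i=0: a_0=10, p_0 = 10*1 + 0 = 10, q_0 = 10*0 + 1 = 1.
  i=1: a_1=5, p_1 = 5*10 + 1 = 51, q_1 = 5*1 + 0 = 5.
Check: 51^2 - 104*5^2 = 2601 - 2600 = 1, so (x, y) = (51, 5) solves the equation, and by the theorem it is the least positive solution.

(x, y) = (51, 5)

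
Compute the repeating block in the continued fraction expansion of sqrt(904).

Write x_i = (sqrt(904) + m_i)/d_i with (m_0, d_0) = (0, 1). a_0 = floor(sqrt(904)) = 30, since 30^2 = 900 <= 904 < 961 = 31^2.
Iterate m_{i+1} = d_i*a_i - m_i, d_{i+1} = (904 - m_{i+1}^2)/d_i, a_{i+1} = floor((a_0 + m_{i+1})/d_{i+1}):
  m_1 = 1*30 - 0 = 30, d_1 = (904 - 30^2)/1 = 4/1 = 4, a_1 = floor((30 + 30)/4) = 15.
  m_2 = 4*15 - 30 = 30, d_2 = (904 - 30^2)/4 = 4/4 = 1, a_2 = floor((30 + 30)/1) = 60.
  m_3 = 1*60 - 30 = 30, d_3 = (904 - 30^2)/1 = 4/1 = 4: (m_3, d_3) = (m_1, d_1) = (30, 4), so from here the quotients repeat a_1, a_2; the period length is 2.
Hence the expansion of sqrt(904) is a_0 = 30 followed by the repeating block 15, 60 (period 2).

[30; (15, 60)]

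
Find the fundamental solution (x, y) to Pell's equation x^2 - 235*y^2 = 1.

(x, y) = (46, 3)

First expand sqrt(235) as a continued fraction. With x_i = (sqrt(235) + m_i)/d_i and (m_0, d_0) = (0, 1): a_0 = floor(sqrt(235)) = 15, since 15^2 = 225 <= 235 < 256 = 16^2.
Iterate m_{i+1} = d_i*a_i - m_i, d_{i+1} = (235 - m_{i+1}^2)/d_i, a_{i+1} = floor((a_0 + m_{i+1})/d_{i+1}):
  m_1 = 1*15 - 0 = 15, d_1 = (235 - 15^2)/1 = 10/1 = 10, a_1 = floor((15 + 15)/10) = 3.
  m_2 = 10*3 - 15 = 15, d_2 = (235 - 15^2)/10 = 10/10 = 1, a_2 = floor((15 + 15)/1) = 30.
  m_3 = 1*30 - 15 = 15, d_3 = (235 - 15^2)/1 = 10/1 = 10: (m_3, d_3) = (m_1, d_1) = (15, 10), so from here the quotients repeat a_1, a_2; the period length is 2.
So sqrt(235) = [15; (3, 30)] with period length k = 2.
k is even, so the fundamental solution of x^2 - 235y^2 = 1 is (p_{k-1}, q_{k-1}) = (p_1, q_1); compute convergents through index 1.
Convergents (p_i = a_i*p_{i-1} + p_{i-2}, q_i = a_i*q_{i-1} + q_{i-2} with p_{-2}=0, p_{-1}=1, q_{-2}=1, q_{-1}=0):
  i=0: a_0=15, p_0 = 15*1 + 0 = 15, q_0 = 15*0 + 1 = 1.
  i=1: a_1=3, p_1 = 3*15 + 1 = 46, q_1 = 3*1 + 0 = 3.
Check: 46^2 - 235*3^2 = 2116 - 2115 = 1, so (x, y) = (46, 3) solves the equation, and by the theorem it is the least positive solution.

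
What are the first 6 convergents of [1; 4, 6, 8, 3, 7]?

Using the convergent recurrence p_i = a_i*p_{i-1} + p_{i-2}, q_i = a_i*q_{i-1} + q_{i-2} with p_{-2}=0, p_{-1}=1, q_{-2}=1, q_{-1}=0:
  i=0: a_0=1, p_0 = 1*1 + 0 = 1, q_0 = 1*0 + 1 = 1.
  i=1: a_1=4, p_1 = 4*1 + 1 = 5, q_1 = 4*1 + 0 = 4.
  i=2: a_2=6, p_2 = 6*5 + 1 = 31, q_2 = 6*4 + 1 = 25.
  i=3: a_3=8, p_3 = 8*31 + 5 = 253, q_3 = 8*25 + 4 = 204.
  i=4: a_4=3, p_4 = 3*253 + 31 = 790, q_4 = 3*204 + 25 = 637.
  i=5: a_5=7, p_5 = 7*790 + 253 = 5783, q_5 = 7*637 + 204 = 4663.

1/1, 5/4, 31/25, 253/204, 790/637, 5783/4663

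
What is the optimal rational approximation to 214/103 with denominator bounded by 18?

27/13

Expand x = 214/103 as a continued fraction with the Euclidean algorithm:
  214 = 2*103 + 8, so a_0 = 2.
  103 = 12*8 + 7, so a_1 = 12.
  8 = 1*7 + 1, so a_2 = 1.
  7 = 7*1 + 0, so a_3 = 7.
so x = [2; 12, 1, 7].
Convergents (p_i = a_i*p_{i-1} + p_{i-2}, q_i = a_i*q_{i-1} + q_{i-2} with p_{-2}=0, p_{-1}=1, q_{-2}=1, q_{-1}=0), until the denominator exceeds 18:
  i=0: a_0=2, p_0 = 2*1 + 0 = 2, q_0 = 2*0 + 1 = 1.
  i=1: a_1=12, p_1 = 12*2 + 1 = 25, q_1 = 12*1 + 0 = 12.
  i=2: a_2=1, p_2 = 1*25 + 2 = 27, q_2 = 1*12 + 1 = 13.
  i=3: a_3=7, p_3 = 7*27 + 25 = 214, q_3 = 7*13 + 12 = 103.
q_3 = 103 > 18, so the last convergent with denominator <= 18 is p_2/q_2 = 27/13.
The closest fraction with denominator <= 18 is either p_2/q_2 or the intermediate fraction (k*p_2 + p_1)/(k*q_2 + q_1) with the largest k >= 1 whose denominator stays <= 18; these approach x as k grows, and every other convergent or intermediate fraction in range is farther away.
Largest k: floor((18 - q_1)/q_2) = floor((18 - 12)/13) = 0.
Since k = 0, no intermediate fraction beyond p_2/q_2 has denominator <= 18, so the convergent 27/13 is the closest (its error is |214*13 - 27*103|/(103*13) = 1/1339).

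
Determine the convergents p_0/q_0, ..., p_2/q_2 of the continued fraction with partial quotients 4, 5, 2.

Using the convergent recurrence p_i = a_i*p_{i-1} + p_{i-2}, q_i = a_i*q_{i-1} + q_{i-2} with p_{-2}=0, p_{-1}=1, q_{-2}=1, q_{-1}=0:
  i=0: a_0=4, p_0 = 4*1 + 0 = 4, q_0 = 4*0 + 1 = 1.
  i=1: a_1=5, p_1 = 5*4 + 1 = 21, q_1 = 5*1 + 0 = 5.
  i=2: a_2=2, p_2 = 2*21 + 4 = 46, q_2 = 2*5 + 1 = 11.

4/1, 21/5, 46/11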